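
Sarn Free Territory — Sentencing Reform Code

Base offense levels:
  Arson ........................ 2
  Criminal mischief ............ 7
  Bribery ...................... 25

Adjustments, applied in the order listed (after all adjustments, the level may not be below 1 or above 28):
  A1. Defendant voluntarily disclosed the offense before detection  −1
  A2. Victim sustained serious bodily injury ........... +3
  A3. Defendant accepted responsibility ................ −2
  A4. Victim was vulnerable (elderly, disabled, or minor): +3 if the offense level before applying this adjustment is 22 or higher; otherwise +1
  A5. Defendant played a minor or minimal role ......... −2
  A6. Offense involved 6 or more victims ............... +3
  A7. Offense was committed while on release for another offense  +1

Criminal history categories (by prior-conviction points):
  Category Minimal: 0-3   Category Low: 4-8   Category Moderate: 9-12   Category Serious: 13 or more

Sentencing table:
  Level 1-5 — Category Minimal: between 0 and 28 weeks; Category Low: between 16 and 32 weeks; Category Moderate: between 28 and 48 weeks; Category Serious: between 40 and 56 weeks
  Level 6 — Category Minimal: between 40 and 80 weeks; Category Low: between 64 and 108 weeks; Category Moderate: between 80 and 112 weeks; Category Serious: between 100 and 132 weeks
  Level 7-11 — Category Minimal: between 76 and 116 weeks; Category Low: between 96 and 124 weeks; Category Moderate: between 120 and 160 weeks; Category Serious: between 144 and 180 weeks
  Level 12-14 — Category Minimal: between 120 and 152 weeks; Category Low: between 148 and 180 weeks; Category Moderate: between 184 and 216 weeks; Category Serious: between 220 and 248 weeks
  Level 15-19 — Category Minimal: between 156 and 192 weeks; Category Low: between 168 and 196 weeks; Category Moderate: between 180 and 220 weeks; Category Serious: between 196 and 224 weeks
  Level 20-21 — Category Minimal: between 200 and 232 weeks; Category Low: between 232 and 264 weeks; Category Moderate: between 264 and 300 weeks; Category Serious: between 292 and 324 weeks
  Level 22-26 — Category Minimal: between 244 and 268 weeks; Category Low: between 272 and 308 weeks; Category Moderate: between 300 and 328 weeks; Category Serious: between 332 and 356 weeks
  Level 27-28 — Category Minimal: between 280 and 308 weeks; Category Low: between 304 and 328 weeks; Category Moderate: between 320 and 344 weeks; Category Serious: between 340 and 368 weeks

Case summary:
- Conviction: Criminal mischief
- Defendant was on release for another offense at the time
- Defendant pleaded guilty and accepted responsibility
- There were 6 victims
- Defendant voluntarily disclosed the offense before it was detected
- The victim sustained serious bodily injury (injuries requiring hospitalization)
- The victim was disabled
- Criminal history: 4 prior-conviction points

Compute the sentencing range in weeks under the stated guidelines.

Base offense level for criminal mischief: 7.
A1 applies: 7 − 1 = 6.
A2 applies: 6 + 3 = 9.
A3 applies: 9 − 2 = 7.
A4 applies (level before this adjustment is 7 < 22, so +1): 7 + 1 = 8.
A6 applies: 8 + 3 = 11.
A7 applies: 11 + 1 = 12.
Final offense level: 12.
Criminal history: 4 prior points → Category Low (4-8).
Level 12 falls in the 12-14 band.
Grid: Level 12-14 × Category Low = 148-180 weeks.

148-180 weeks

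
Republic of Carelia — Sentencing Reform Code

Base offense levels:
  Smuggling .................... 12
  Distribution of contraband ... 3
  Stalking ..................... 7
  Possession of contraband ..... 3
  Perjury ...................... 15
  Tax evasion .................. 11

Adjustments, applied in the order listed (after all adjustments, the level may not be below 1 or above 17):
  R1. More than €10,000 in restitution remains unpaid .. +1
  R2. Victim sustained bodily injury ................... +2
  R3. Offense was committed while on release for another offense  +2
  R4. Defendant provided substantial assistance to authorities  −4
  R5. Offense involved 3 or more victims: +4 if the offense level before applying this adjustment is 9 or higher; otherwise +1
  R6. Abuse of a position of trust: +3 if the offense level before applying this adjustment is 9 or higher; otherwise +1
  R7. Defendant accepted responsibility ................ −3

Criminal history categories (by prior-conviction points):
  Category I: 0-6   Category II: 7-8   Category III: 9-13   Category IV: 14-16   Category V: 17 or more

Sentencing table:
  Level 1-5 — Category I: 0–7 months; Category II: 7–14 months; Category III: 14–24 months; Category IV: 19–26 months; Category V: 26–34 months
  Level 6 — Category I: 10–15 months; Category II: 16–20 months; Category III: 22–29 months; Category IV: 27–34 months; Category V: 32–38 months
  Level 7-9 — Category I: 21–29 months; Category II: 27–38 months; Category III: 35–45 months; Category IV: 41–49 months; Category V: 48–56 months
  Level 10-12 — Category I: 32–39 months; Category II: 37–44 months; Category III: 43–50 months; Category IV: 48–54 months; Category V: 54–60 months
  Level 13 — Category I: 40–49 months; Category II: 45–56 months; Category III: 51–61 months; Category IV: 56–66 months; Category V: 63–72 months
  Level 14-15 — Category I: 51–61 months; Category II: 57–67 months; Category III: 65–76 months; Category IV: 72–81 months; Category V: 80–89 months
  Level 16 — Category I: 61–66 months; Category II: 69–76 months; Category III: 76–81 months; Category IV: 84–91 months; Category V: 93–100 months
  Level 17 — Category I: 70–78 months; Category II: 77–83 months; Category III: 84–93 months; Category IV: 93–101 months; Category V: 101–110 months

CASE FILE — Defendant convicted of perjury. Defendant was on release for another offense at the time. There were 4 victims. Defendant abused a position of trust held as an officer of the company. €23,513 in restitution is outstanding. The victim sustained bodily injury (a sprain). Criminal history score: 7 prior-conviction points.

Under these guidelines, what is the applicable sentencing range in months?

Base offense level for perjury: 15.
R1 applies: 15 + 1 = 16.
R2 applies: 16 + 2 = 18.
R3 applies: 18 + 2 = 20.
R4 does not apply.
R5 applies (level before this adjustment is 20 ≥ 9, so +4): 20 + 4 = 24.
R6 applies (level before this adjustment is 24 ≥ 9, so +3): 24 + 3 = 27.
Level 27 exceeds the maximum of 17; capped at 17.
Final offense level: 17.
Criminal history: 7 prior points → Category II (7-8).
Level 17 falls in the 17 band.
Grid: Level 17 × Category II = 77-83 months.

77-83 months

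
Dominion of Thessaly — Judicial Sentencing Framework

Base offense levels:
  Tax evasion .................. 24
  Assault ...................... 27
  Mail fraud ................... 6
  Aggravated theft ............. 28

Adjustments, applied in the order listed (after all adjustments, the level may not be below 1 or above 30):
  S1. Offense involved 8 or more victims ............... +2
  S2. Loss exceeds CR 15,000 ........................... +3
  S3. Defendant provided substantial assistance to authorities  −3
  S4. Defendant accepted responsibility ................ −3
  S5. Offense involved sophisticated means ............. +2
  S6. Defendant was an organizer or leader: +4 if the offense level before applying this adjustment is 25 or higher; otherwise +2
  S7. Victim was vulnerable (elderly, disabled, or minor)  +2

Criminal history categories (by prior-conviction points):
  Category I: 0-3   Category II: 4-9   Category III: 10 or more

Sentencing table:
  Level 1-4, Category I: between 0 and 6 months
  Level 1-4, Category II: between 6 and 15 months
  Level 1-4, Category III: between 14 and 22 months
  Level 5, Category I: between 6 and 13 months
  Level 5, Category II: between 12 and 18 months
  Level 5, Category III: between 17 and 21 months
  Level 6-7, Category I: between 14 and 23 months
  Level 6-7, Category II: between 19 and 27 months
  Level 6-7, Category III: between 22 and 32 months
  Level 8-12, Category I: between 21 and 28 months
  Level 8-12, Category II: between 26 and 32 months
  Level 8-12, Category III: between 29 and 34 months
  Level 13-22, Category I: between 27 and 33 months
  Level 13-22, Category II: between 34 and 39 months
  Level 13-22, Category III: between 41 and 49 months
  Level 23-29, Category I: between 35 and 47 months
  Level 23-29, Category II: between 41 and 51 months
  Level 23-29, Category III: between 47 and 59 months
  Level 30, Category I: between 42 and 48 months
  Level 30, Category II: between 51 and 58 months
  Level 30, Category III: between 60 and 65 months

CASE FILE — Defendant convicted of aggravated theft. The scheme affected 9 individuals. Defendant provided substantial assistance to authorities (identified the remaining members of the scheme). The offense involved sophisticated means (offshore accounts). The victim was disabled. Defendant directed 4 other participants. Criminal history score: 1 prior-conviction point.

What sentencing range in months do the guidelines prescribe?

Base offense level for aggravated theft: 28.
S1 applies: 28 + 2 = 30.
S2 does not apply.
S3 applies: 30 − 3 = 27.
S4 does not apply.
S5 applies: 27 + 2 = 29.
S6 applies (level before this adjustment is 29 ≥ 25, so +4): 29 + 4 = 33.
S7 applies: 33 + 2 = 35.
Level 35 exceeds the maximum of 30; capped at 30.
Final offense level: 30.
Criminal history: 1 prior point → Category I (0-3).
Level 30 falls in the 30 band.
Grid: Level 30 × Category I = 42-48 months.

42-48 months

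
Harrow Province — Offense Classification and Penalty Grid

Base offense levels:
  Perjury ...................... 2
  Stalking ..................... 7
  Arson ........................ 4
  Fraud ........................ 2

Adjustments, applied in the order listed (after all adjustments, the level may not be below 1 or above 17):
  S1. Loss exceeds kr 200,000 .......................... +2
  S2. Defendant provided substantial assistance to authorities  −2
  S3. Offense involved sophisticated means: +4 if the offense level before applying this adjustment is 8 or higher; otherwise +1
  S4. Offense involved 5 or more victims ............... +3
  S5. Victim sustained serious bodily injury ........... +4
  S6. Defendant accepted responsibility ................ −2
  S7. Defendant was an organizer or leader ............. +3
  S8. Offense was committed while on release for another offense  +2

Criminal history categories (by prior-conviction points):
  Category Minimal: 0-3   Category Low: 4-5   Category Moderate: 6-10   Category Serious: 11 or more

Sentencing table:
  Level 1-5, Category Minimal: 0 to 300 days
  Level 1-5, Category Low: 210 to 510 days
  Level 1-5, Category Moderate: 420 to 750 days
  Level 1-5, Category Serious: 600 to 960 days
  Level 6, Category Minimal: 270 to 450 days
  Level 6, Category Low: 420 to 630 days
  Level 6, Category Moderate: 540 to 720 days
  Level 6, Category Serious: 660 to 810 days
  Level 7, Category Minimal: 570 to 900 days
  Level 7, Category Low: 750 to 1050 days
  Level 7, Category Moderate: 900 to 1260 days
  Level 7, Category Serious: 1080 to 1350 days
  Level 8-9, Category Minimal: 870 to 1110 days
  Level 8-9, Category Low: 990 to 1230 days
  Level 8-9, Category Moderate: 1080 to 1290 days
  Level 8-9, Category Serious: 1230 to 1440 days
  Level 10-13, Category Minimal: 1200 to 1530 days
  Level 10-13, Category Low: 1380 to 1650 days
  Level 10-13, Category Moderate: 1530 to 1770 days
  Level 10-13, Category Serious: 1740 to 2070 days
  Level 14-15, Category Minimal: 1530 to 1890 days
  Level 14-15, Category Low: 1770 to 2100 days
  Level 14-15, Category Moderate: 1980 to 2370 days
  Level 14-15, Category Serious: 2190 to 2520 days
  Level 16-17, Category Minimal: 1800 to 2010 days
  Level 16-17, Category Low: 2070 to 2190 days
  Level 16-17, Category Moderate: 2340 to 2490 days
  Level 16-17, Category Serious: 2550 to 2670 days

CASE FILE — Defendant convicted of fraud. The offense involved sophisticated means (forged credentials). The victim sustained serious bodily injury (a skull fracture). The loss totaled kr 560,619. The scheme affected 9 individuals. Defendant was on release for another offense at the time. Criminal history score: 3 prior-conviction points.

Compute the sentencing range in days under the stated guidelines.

1530-1890 days

Base offense level for fraud: 2.
S1 applies: 2 + 2 = 4.
S3 applies (level before this adjustment is 4 < 8, so +1): 4 + 1 = 5.
S4 applies: 5 + 3 = 8.
S5 applies: 8 + 4 = 12.
S6 does not apply.
S7 does not apply.
S8 applies: 12 + 2 = 14.
Final offense level: 14.
Criminal history: 3 prior points → Category Minimal (0-3).
Level 14 falls in the 14-15 band.
Grid: Level 14-15 × Category Minimal = 1530-1890 days.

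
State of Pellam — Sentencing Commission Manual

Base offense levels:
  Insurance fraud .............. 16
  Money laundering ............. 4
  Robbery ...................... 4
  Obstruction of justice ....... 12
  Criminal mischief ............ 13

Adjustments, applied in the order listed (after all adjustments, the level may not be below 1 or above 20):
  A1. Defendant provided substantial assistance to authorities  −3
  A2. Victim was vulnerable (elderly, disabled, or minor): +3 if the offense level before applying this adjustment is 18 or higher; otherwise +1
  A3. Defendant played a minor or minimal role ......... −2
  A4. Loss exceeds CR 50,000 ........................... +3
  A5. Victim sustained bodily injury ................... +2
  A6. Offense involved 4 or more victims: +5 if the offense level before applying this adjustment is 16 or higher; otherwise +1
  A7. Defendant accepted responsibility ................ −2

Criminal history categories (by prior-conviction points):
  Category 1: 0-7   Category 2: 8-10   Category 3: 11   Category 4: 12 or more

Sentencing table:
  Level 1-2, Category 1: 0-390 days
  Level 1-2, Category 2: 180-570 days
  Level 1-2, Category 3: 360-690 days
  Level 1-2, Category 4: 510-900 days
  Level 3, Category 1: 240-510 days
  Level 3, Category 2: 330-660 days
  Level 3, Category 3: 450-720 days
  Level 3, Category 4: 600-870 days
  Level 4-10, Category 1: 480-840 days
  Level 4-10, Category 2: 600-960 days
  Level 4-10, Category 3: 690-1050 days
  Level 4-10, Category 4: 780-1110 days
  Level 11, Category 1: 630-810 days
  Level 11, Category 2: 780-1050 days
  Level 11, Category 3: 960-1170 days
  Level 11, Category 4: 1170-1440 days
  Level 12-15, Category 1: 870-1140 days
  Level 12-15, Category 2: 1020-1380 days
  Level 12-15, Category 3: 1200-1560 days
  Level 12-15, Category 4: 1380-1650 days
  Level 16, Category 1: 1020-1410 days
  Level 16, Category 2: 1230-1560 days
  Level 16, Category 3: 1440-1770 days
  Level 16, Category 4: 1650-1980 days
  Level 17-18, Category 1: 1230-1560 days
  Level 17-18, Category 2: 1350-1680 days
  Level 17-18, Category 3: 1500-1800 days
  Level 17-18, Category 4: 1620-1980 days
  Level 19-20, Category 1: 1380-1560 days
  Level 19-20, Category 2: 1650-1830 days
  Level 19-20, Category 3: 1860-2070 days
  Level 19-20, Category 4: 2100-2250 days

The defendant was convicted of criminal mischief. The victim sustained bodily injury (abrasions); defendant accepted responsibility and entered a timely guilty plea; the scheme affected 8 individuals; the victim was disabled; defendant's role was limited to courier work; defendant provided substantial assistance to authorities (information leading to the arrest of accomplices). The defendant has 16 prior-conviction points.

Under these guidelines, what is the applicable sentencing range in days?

Base offense level for criminal mischief: 13.
A1 applies: 13 − 3 = 10.
A2 applies (level before this adjustment is 10 < 18, so +1): 10 + 1 = 11.
A3 applies: 11 − 2 = 9.
A5 applies: 9 + 2 = 11.
A6 applies (level before this adjustment is 11 < 16, so +1): 11 + 1 = 12.
A7 applies: 12 − 2 = 10.
Final offense level: 10.
Criminal history: 16 prior points → Category 4 (12+).
Level 10 falls in the 4-10 band.
Grid: Level 4-10 × Category 4 = 780-1110 days.

780-1110 days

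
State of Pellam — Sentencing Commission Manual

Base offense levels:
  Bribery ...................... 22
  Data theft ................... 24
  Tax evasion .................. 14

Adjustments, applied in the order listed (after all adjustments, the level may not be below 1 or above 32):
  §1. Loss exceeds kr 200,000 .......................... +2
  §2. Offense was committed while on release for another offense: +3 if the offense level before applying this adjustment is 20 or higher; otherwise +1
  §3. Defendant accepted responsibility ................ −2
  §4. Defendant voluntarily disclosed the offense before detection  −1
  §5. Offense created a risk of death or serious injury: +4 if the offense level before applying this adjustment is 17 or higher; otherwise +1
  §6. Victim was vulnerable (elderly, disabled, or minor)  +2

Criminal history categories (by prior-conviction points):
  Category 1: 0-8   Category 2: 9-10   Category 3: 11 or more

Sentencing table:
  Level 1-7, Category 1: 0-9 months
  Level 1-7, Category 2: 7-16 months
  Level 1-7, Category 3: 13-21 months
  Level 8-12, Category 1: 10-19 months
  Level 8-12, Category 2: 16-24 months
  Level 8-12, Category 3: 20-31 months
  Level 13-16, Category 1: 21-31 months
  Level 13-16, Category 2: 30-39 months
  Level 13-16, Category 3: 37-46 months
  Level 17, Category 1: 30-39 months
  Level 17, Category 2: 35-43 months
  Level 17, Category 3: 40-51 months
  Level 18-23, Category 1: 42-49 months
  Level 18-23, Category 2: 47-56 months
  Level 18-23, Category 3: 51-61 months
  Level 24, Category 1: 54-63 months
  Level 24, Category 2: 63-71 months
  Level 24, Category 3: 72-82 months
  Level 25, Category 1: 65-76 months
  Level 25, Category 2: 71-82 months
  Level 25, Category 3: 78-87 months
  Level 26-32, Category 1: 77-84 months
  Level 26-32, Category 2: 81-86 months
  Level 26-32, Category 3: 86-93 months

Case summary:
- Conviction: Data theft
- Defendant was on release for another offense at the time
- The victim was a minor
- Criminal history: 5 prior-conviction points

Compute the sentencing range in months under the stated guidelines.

77-84 months

Base offense level for data theft: 24.
§2 applies (level before this adjustment is 24 ≥ 20, so +3): 24 + 3 = 27.
§3 does not apply.
§6 applies: 27 + 2 = 29.
Final offense level: 29.
Criminal history: 5 prior points → Category 1 (0-8).
Level 29 falls in the 26-32 band.
Grid: Level 26-32 × Category 1 = 77-84 months.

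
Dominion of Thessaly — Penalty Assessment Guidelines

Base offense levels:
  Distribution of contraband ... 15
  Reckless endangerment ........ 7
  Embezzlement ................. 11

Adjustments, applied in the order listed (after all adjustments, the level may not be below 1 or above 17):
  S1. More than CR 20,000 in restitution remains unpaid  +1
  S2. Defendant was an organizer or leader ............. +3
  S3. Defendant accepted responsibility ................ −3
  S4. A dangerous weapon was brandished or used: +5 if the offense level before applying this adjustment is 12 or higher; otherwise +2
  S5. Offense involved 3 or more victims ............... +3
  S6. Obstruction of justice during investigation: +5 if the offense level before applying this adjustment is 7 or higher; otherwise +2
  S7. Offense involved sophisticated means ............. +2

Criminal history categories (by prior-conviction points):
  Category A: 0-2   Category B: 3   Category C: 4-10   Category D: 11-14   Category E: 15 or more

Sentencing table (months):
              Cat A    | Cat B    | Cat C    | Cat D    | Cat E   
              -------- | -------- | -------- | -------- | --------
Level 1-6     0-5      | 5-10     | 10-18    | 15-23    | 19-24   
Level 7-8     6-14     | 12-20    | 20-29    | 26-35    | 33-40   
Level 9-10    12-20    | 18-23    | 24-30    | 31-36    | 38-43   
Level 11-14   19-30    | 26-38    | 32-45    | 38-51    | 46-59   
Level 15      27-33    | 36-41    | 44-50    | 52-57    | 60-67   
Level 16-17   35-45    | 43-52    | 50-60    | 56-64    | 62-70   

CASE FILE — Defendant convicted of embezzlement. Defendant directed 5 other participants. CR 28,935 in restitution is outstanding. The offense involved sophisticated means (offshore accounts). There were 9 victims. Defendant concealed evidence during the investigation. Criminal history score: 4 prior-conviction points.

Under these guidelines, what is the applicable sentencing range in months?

Base offense level for embezzlement: 11.
S1 applies: 11 + 1 = 12.
S2 applies: 12 + 3 = 15.
S4 does not apply.
S5 applies: 15 + 3 = 18.
S6 applies (level before this adjustment is 18 ≥ 7, so +5): 18 + 5 = 23.
S7 applies: 23 + 2 = 25.
Level 25 exceeds the maximum of 17; capped at 17.
Final offense level: 17.
Criminal history: 4 prior points → Category C (4-10).
Level 17 falls in the 16-17 band.
Grid: Level 16-17 × Category C = 50-60 months.

50-60 months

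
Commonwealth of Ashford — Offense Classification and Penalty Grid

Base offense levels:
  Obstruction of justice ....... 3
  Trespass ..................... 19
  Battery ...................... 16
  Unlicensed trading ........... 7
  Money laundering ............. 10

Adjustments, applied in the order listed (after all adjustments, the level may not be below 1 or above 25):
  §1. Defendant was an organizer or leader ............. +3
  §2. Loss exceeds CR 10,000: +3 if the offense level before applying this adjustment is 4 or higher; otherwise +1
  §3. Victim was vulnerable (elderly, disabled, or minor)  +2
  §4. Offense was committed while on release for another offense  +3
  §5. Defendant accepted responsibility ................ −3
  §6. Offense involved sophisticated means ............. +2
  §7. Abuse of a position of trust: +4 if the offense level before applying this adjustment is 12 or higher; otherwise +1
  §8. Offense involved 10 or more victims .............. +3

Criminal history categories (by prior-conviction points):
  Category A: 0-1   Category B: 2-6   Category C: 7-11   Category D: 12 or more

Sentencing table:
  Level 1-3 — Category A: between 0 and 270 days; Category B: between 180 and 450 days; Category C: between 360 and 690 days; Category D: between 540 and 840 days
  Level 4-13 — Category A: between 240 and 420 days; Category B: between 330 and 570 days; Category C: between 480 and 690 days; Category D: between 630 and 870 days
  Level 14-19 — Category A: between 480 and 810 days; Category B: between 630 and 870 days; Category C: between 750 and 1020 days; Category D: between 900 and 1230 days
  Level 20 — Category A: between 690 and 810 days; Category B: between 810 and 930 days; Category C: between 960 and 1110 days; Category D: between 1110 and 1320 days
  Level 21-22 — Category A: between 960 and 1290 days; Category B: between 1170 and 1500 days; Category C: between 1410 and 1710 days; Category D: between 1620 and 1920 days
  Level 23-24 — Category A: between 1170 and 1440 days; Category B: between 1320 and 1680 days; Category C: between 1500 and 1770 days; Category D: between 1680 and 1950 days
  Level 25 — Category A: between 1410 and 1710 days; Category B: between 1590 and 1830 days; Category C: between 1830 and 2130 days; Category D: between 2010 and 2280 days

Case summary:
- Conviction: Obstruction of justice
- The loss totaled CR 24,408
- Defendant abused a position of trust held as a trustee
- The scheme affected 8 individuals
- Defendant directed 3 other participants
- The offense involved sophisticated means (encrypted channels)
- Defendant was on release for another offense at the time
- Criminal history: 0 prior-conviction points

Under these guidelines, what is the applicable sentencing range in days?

480-810 days

Base offense level for obstruction of justice: 3.
§1 applies: 3 + 3 = 6.
§2 applies (level before this adjustment is 6 ≥ 4, so +3): 6 + 3 = 9.
§3 does not apply.
§4 applies: 9 + 3 = 12.
§6 applies: 12 + 2 = 14.
§7 applies (level before this adjustment is 14 ≥ 12, so +4): 14 + 4 = 18.
Final offense level: 18.
Criminal history: 0 prior points → Category A (0-1).
Level 18 falls in the 14-19 band.
Grid: Level 14-19 × Category A = 480-810 days.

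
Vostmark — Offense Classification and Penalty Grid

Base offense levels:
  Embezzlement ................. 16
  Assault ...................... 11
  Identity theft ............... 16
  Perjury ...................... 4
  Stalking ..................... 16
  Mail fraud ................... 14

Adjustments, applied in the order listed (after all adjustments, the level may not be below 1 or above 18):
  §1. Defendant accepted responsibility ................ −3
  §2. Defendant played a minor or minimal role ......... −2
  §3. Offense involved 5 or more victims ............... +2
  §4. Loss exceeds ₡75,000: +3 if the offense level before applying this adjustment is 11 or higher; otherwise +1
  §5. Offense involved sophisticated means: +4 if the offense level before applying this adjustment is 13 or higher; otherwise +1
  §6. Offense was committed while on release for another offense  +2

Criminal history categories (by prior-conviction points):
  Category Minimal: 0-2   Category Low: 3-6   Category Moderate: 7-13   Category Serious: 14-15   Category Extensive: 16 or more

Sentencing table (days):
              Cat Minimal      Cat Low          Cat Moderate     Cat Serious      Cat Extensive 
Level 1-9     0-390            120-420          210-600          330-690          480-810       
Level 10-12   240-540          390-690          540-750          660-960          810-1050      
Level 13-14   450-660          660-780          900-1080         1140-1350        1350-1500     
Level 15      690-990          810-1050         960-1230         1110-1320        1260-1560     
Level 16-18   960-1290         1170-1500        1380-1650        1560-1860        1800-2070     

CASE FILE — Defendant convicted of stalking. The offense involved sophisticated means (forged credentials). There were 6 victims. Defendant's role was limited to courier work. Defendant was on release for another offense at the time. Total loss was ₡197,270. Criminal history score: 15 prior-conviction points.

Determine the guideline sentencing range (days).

1560-1860 days

Base offense level for stalking: 16.
§1 does not apply.
§2 applies: 16 − 2 = 14.
§3 applies: 14 + 2 = 16.
§4 applies (level before this adjustment is 16 ≥ 11, so +3): 16 + 3 = 19.
§5 applies (level before this adjustment is 19 ≥ 13, so +4): 19 + 4 = 23.
§6 applies: 23 + 2 = 25.
Level 25 exceeds the maximum of 18; capped at 18.
Final offense level: 18.
Criminal history: 15 prior points → Category Serious (14-15).
Level 18 falls in the 16-18 band.
Grid: Level 16-18 × Category Serious = 1560-1860 days.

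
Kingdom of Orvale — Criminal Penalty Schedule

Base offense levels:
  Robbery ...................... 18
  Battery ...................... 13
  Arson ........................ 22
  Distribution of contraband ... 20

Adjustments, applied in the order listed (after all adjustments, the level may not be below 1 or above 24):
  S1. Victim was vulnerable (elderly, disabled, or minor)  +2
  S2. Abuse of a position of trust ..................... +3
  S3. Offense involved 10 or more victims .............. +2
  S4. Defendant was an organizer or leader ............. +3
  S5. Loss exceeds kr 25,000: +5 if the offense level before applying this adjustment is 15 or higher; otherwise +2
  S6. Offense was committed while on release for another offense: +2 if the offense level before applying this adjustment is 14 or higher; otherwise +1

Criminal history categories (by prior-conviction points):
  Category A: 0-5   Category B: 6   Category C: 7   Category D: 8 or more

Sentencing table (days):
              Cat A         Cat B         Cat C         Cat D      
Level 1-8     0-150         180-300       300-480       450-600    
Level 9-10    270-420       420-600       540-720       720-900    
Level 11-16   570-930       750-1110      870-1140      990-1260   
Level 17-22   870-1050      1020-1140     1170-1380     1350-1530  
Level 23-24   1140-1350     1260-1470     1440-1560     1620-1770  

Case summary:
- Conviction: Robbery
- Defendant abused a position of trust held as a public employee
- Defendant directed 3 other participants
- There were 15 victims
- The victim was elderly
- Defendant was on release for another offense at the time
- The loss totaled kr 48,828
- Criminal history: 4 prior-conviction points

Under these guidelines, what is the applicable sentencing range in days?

1140-1350 days

Base offense level for robbery: 18.
S1 applies: 18 + 2 = 20.
S2 applies: 20 + 3 = 23.
S3 applies: 23 + 2 = 25.
S4 applies: 25 + 3 = 28.
S5 applies (level before this adjustment is 28 ≥ 15, so +5): 28 + 5 = 33.
S6 applies (level before this adjustment is 33 ≥ 14, so +2): 33 + 2 = 35.
Level 35 exceeds the maximum of 24; capped at 24.
Final offense level: 24.
Criminal history: 4 prior points → Category A (0-5).
Level 24 falls in the 23-24 band.
Grid: Level 23-24 × Category A = 1140-1350 days.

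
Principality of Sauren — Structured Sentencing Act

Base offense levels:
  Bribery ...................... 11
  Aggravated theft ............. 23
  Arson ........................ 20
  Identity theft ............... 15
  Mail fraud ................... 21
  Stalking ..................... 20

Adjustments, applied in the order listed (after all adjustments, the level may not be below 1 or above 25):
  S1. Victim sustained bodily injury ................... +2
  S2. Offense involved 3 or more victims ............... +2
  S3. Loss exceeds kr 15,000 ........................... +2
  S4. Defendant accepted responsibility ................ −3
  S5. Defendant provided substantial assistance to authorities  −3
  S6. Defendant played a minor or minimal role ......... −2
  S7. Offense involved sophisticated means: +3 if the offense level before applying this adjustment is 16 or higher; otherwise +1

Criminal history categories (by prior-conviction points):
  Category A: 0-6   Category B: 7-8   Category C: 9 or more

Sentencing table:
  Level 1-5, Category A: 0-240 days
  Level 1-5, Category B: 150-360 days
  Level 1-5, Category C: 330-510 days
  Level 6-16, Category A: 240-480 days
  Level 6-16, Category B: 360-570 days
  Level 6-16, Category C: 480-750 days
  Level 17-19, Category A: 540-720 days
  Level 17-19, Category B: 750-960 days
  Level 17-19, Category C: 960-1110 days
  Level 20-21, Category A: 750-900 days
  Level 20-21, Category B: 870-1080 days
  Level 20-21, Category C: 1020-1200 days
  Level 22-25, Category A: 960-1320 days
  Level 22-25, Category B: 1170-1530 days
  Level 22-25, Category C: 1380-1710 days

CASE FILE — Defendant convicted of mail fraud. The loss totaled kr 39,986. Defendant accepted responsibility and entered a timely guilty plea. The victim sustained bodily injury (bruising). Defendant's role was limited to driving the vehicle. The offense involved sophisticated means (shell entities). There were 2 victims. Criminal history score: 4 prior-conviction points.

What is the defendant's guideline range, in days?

960-1320 days

Base offense level for mail fraud: 21.
S1 applies: 21 + 2 = 23.
S3 applies: 23 + 2 = 25.
S4 applies: 25 − 3 = 22.
S6 applies: 22 − 2 = 20.
S7 applies (level before this adjustment is 20 ≥ 16, so +3): 20 + 3 = 23.
Final offense level: 23.
Criminal history: 4 prior points → Category A (0-6).
Level 23 falls in the 22-25 band.
Grid: Level 22-25 × Category A = 960-1320 days.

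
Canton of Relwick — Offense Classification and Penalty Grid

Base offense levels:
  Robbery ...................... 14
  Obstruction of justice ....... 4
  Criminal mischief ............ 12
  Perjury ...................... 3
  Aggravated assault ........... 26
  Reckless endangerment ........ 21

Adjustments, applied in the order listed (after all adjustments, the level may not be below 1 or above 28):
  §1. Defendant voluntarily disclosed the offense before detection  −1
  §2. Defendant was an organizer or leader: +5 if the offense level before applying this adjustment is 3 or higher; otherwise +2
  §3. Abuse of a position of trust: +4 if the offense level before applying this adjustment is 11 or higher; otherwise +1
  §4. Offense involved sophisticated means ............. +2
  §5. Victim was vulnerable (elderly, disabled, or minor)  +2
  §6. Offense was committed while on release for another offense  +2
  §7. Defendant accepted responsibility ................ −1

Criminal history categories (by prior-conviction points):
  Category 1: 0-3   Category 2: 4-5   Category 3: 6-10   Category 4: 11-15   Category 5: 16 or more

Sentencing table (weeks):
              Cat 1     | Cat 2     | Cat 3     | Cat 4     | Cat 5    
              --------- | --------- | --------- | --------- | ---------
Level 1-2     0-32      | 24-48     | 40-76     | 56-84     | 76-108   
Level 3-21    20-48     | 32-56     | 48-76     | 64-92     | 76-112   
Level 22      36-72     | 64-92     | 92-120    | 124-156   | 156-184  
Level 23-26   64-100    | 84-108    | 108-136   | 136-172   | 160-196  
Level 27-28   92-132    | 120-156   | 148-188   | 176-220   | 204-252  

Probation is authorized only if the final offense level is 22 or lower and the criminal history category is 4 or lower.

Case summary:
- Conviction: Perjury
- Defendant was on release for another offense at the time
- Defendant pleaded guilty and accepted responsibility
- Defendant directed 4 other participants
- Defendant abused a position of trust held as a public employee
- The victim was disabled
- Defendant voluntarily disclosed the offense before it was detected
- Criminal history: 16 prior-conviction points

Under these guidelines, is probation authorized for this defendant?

No

Base offense level for perjury: 3.
§1 applies: 3 − 1 = 2.
§2 applies (level before this adjustment is 2 < 3, so +2): 2 + 2 = 4.
§3 applies (level before this adjustment is 4 < 11, so +1): 4 + 1 = 5.
§4 does not apply.
§5 applies: 5 + 2 = 7.
§6 applies: 7 + 2 = 9.
§7 applies: 9 − 1 = 8.
Final offense level: 8.
Criminal history: 16 prior points → Category 5 (16+).
Level 8 falls in the 3-21 band.
Grid: Level 3-21 × Category 5 = 76-112 weeks.
Probation check: level 8 ≤ 22 and category 5 > 4 → not eligible.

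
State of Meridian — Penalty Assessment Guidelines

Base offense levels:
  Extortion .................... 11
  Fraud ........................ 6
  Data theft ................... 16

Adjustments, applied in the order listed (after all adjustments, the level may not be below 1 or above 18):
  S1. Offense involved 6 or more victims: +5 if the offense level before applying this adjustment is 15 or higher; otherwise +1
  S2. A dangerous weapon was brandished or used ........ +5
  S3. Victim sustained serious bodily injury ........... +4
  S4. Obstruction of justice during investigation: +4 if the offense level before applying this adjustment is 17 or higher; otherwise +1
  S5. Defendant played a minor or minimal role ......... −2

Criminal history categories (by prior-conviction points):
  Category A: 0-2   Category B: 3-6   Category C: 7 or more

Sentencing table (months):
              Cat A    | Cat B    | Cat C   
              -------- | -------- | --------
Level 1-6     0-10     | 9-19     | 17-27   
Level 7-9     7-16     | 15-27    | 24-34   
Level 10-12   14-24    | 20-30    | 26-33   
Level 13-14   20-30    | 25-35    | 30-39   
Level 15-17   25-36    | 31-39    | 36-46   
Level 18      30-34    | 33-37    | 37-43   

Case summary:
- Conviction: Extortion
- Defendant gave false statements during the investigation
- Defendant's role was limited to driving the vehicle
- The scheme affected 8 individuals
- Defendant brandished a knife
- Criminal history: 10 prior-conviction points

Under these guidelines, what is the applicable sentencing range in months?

37-43 months

Base offense level for extortion: 11.
S1 applies (level before this adjustment is 11 < 15, so +1): 11 + 1 = 12.
S2 applies: 12 + 5 = 17.
S3 does not apply.
S4 applies (level before this adjustment is 17 ≥ 17, so +4): 17 + 4 = 21.
S5 applies: 21 − 2 = 19.
Level 19 exceeds the maximum of 18; capped at 18.
Final offense level: 18.
Criminal history: 10 prior points → Category C (7+).
Level 18 falls in the 18 band.
Grid: Level 18 × Category C = 37-43 months.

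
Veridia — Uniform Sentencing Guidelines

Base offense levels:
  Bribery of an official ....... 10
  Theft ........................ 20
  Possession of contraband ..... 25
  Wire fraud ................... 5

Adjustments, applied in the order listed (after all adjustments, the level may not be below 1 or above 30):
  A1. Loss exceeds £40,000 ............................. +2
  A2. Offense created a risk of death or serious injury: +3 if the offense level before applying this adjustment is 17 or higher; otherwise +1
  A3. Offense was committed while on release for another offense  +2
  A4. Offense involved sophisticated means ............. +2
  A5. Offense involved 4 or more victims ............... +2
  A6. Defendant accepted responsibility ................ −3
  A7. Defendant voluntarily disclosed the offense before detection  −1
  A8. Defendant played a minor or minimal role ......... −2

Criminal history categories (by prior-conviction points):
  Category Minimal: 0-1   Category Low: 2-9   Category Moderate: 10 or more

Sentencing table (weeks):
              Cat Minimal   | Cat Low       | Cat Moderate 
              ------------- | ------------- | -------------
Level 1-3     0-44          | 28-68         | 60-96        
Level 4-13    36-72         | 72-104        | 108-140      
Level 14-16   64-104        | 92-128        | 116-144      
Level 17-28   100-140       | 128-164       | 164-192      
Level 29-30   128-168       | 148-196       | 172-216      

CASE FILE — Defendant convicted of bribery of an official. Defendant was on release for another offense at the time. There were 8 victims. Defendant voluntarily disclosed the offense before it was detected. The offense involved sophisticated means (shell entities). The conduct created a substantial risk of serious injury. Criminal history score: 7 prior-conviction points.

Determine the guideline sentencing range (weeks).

92-128 weeks

Base offense level for bribery of an official: 10.
A1 does not apply.
A2 applies (level before this adjustment is 10 < 17, so +1): 10 + 1 = 11.
A3 applies: 11 + 2 = 13.
A4 applies: 13 + 2 = 15.
A5 applies: 15 + 2 = 17.
A7 applies: 17 − 1 = 16.
Final offense level: 16.
Criminal history: 7 prior points → Category Low (2-9).
Level 16 falls in the 14-16 band.
Grid: Level 14-16 × Category Low = 92-128 weeks.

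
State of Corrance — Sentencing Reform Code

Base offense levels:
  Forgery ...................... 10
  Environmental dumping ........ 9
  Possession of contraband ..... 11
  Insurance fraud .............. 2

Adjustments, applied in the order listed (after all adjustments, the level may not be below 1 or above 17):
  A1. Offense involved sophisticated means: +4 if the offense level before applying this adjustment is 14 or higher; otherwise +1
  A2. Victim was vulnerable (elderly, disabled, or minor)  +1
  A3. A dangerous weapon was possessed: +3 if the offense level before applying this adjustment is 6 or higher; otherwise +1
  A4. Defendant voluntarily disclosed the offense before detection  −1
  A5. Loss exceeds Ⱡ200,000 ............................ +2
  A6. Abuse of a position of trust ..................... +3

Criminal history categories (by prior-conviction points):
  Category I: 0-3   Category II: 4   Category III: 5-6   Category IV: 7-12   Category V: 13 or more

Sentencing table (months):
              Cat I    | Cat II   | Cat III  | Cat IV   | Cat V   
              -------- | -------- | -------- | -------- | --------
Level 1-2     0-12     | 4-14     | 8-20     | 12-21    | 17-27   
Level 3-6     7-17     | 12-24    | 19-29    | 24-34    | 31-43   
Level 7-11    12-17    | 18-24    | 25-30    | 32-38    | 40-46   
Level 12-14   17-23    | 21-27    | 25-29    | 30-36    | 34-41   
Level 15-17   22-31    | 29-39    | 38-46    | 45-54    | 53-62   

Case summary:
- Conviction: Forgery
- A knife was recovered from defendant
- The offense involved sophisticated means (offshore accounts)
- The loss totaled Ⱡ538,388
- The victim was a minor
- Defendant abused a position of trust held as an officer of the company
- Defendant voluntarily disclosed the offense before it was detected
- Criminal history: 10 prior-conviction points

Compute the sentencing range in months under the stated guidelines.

Base offense level for forgery: 10.
A1 applies (level before this adjustment is 10 < 14, so +1): 10 + 1 = 11.
A2 applies: 11 + 1 = 12.
A3 applies (level before this adjustment is 12 ≥ 6, so +3): 12 + 3 = 15.
A4 applies: 15 − 1 = 14.
A5 applies: 14 + 2 = 16.
A6 applies: 16 + 3 = 19.
Level 19 exceeds the maximum of 17; capped at 17.
Final offense level: 17.
Criminal history: 10 prior points → Category IV (7-12).
Level 17 falls in the 15-17 band.
Grid: Level 15-17 × Category IV = 45-54 months.

45-54 months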